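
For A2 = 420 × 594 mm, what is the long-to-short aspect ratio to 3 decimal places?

594 / 420 = 1.414
Matches √2 ≈ 1.414 — the ISO 216 defining ratio.

1.414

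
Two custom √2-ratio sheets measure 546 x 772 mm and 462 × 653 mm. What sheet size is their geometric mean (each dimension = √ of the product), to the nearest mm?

502 × 710 mm

Short side: √(546 · 462) = √252252 ≈ 502.2 → 502 mm
Long side: √(772 · 653) = √504116 ≈ 710.0 → 710 mm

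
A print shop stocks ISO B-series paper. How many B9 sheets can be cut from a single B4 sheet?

Each ISO step halves the sheet: 1 × B4 → 2 × B5 → 4 × B6 → 8 × B7 → …
From B4 to B9 is 5 halving steps: 2^5 = 32.

32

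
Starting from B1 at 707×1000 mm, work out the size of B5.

176 × 250 mm

B2: ⌊1000/2⌋ × 707 = 500 × 707 mm
B3: ⌊707/2⌋ × 500 = 353 × 500 mm
B4: ⌊500/2⌋ × 353 = 250 × 353 mm
B5: ⌊353/2⌋ × 250 = 176 × 250 mm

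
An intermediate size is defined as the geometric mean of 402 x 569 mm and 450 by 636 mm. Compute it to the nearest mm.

Short side: √(402 · 450) = √180900 ≈ 425.3 → 425 mm
Long side: √(569 · 636) = √361884 ≈ 601.6 → 602 mm

425 × 602 mm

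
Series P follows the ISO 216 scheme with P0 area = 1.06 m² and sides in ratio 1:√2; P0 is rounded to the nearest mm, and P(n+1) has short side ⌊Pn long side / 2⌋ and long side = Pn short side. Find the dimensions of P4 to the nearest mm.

216 × 306 mm

Let P0's short side be w mm. w · w√2 = 1.06 m² = 1,060,000 mm², so w ≈ 865.8 mm and w√2 ≈ 1224.4 mm → P0 = 866 × 1224 mm.
P1: ⌊1224/2⌋ × 866 = 612 × 866 mm
P2: ⌊866/2⌋ × 612 = 433 × 612 mm
P3: ⌊612/2⌋ × 433 = 306 × 433 mm
P4: ⌊433/2⌋ × 306 = 216 × 306 mm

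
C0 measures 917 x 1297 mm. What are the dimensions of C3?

C1: ⌊1297/2⌋ × 917 = 648 × 917 mm
C2: ⌊917/2⌋ × 648 = 458 × 648 mm
C3: ⌊648/2⌋ × 458 = 324 × 458 mm

324 × 458 mm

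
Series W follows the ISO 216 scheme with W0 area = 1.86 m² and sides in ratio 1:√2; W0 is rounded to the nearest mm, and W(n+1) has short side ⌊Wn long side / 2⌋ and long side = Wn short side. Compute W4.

Let W0's short side be w mm. w · w√2 = 1.86 m² = 1,860,000 mm², so w ≈ 1146.8 mm and w√2 ≈ 1621.9 mm → W0 = 1147 × 1622 mm.
W1: ⌊1622/2⌋ × 1147 = 811 × 1147 mm
W2: ⌊1147/2⌋ × 811 = 573 × 811 mm
W3: ⌊811/2⌋ × 573 = 405 × 573 mm
W4: ⌊573/2⌋ × 405 = 286 × 405 mm

286 × 405 mm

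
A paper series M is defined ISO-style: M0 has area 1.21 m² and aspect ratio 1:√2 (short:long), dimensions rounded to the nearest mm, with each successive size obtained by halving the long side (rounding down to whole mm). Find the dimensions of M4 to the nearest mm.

Let M0's short side be w mm. w · w√2 = 1.21 m² = 1,210,000 mm², so w ≈ 925.0 mm and w√2 ≈ 1308.1 mm → M0 = 925 × 1308 mm.
M1: ⌊1308/2⌋ × 925 = 654 × 925 mm
M2: ⌊925/2⌋ × 654 = 462 × 654 mm
M3: ⌊654/2⌋ × 462 = 327 × 462 mm
M4: ⌊462/2⌋ × 327 = 231 × 327 mm

231 × 327 mm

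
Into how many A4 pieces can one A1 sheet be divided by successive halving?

8

Each ISO step halves the sheet: 1 × A1 → 2 × A2 → 4 × A3 → 8 × A4
From A1 to A4 is 3 halving steps: 2^3 = 8.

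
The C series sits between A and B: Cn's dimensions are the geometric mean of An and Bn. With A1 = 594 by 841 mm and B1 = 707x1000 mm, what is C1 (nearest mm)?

648 × 917 mm

Short side: √(594 · 707) = √419958 ≈ 648.0 → 648 mm
Long side: √(841 · 1000) = √841000 ≈ 917.1 → 917 mm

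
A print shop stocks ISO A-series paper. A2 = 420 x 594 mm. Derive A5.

A3: ⌊594/2⌋ × 420 = 297 × 420 mm
A4: ⌊420/2⌋ × 297 = 210 × 297 mm
A5: ⌊297/2⌋ × 210 = 148 × 210 mm

148 × 210 mm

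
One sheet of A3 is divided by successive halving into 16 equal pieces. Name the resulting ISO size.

A7

16 = 2^4, so 4 halving steps.
A3 → A4 → … → A7 after 4 steps.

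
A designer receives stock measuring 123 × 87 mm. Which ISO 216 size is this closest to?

B7 (88 × 125 mm)

Aspect ratio 123/87 ≈ 1.414 — close to the ISO √2 ≈ 1.414.
In the B-series (B0 = 1000 × 1414 mm): B7 = 88 × 125 mm.
Off by 3 mm total — nearest standard size.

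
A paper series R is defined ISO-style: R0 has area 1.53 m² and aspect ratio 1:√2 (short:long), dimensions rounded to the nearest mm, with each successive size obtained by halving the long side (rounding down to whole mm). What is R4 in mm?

260 × 367 mm

Let R0's short side be w mm. w · w√2 = 1.53 m² = 1,530,000 mm², so w ≈ 1040.1 mm and w√2 ≈ 1471.0 mm → R0 = 1040 × 1471 mm.
R1: ⌊1471/2⌋ × 1040 = 735 × 1040 mm
R2: ⌊1040/2⌋ × 735 = 520 × 735 mm
R3: ⌊735/2⌋ × 520 = 367 × 520 mm
R4: ⌊520/2⌋ × 367 = 260 × 367 mm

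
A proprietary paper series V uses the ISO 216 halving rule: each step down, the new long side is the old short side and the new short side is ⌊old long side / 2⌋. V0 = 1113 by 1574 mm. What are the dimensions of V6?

139 × 196 mm

V1: ⌊1574/2⌋ × 1113 = 787 × 1113 mm
V2: ⌊1113/2⌋ × 787 = 556 × 787 mm
V3: ⌊787/2⌋ × 556 = 393 × 556 mm
V4: ⌊556/2⌋ × 393 = 278 × 393 mm
V5: ⌊393/2⌋ × 278 = 196 × 278 mm
V6: ⌊278/2⌋ × 196 = 139 × 196 mm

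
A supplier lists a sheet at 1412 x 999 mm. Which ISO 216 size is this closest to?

Aspect ratio 1412/999 ≈ 1.413 — close to the ISO √2 ≈ 1.414.
In the B-series (B0 = 1000 × 1414 mm): B0 = 1000 × 1414 mm.
Off by 3 mm total — nearest standard size.

B0 (1000 × 1414 mm)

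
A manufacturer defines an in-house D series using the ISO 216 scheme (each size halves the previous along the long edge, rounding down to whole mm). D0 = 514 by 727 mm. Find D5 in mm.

90 × 128 mm

D1: ⌊727/2⌋ × 514 = 363 × 514 mm
D2: ⌊514/2⌋ × 363 = 257 × 363 mm
D3: ⌊363/2⌋ × 257 = 181 × 257 mm
D4: ⌊257/2⌋ × 181 = 128 × 181 mm
D5: ⌊181/2⌋ × 128 = 90 × 128 mm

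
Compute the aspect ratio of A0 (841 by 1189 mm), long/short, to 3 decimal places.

1.414

1189 / 841 = 1.414
Matches √2 ≈ 1.414 — the ISO 216 defining ratio.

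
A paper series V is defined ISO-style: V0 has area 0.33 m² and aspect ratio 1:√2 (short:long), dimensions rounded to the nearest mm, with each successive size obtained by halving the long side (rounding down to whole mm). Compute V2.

Let V0's short side be w mm. w · w√2 = 0.33 m² = 330,000 mm², so w ≈ 483.1 mm and w√2 ≈ 683.1 mm → V0 = 483 × 683 mm.
V1: ⌊683/2⌋ × 483 = 341 × 483 mm
V2: ⌊483/2⌋ × 341 = 241 × 341 mm

241 × 341 mm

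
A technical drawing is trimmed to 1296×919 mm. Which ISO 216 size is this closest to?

C0 (917 × 1297 mm)

Aspect ratio 1296/919 ≈ 1.410 — close to the ISO √2 ≈ 1.414.
In the C-series (envelope sizes, between A and B): C0 = 917 × 1297 mm.
Off by 3 mm total — nearest standard size.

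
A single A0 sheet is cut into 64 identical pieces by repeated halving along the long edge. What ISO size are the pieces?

64 = 2^6, so 6 halving steps.
A0 → A1 → … → A6 after 6 steps.

A6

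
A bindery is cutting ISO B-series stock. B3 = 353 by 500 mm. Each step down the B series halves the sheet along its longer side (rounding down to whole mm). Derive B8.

62 × 88 mm

B4: ⌊500/2⌋ × 353 = 250 × 353 mm
B5: ⌊353/2⌋ × 250 = 176 × 250 mm
B6: ⌊250/2⌋ × 176 = 125 × 176 mm
B7: ⌊176/2⌋ × 125 = 88 × 125 mm
B8: ⌊125/2⌋ × 88 = 62 × 88 mm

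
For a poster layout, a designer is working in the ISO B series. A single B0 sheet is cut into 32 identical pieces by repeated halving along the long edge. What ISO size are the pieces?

32 = 2^5, so 5 halving steps.
B0 → B1 → … → B5 after 5 steps.

B5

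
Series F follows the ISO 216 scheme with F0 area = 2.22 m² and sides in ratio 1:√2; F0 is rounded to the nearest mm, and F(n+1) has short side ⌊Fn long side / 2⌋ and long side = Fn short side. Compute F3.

Let F0's short side be w mm. w · w√2 = 2.22 m² = 2,220,000 mm², so w ≈ 1252.9 mm and w√2 ≈ 1771.9 mm → F0 = 1253 × 1772 mm.
F1: ⌊1772/2⌋ × 1253 = 886 × 1253 mm
F2: ⌊1253/2⌋ × 886 = 626 × 886 mm
F3: ⌊886/2⌋ × 626 = 443 × 626 mm

443 × 626 mm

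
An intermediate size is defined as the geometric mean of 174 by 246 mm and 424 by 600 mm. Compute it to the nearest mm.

272 × 384 mm

Short side: √(174 · 424) = √73776 ≈ 271.6 → 272 mm
Long side: √(246 · 600) = √147600 ≈ 384.2 → 384 mm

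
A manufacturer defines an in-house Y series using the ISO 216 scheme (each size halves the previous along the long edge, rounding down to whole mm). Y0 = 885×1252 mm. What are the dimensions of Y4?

221 × 313 mm

Y1: ⌊1252/2⌋ × 885 = 626 × 885 mm
Y2: ⌊885/2⌋ × 626 = 442 × 626 mm
Y3: ⌊626/2⌋ × 442 = 313 × 442 mm
Y4: ⌊442/2⌋ × 313 = 221 × 313 mm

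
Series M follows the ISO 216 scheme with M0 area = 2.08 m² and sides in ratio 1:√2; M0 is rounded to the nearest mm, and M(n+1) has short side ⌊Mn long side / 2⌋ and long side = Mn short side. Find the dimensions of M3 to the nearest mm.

Let M0's short side be w mm. w · w√2 = 2.08 m² = 2,080,000 mm², so w ≈ 1212.8 mm and w√2 ≈ 1715.1 mm → M0 = 1213 × 1715 mm.
M1: ⌊1715/2⌋ × 1213 = 857 × 1213 mm
M2: ⌊1213/2⌋ × 857 = 606 × 857 mm
M3: ⌊857/2⌋ × 606 = 428 × 606 mm

428 × 606 mm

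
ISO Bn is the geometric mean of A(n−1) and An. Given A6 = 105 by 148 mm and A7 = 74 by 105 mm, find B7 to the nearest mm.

88 × 125 mm

Short side: √(105 · 74) = √7770 ≈ 88.1 → 88 mm
Long side: √(148 · 105) = √15540 ≈ 124.7 → 125 mm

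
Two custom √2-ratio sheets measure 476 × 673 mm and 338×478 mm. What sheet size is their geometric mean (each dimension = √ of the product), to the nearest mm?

401 × 567 mm

Short side: √(476 · 338) = √160888 ≈ 401.1 → 401 mm
Long side: √(673 · 478) = √321694 ≈ 567.2 → 567 mm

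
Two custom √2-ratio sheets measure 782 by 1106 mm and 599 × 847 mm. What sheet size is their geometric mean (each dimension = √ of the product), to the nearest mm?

Short side: √(782 · 599) = √468418 ≈ 684.4 → 684 mm
Long side: √(1106 · 847) = √936782 ≈ 967.9 → 968 mm

684 × 968 mm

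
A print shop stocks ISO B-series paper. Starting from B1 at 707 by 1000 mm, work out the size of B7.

B2: ⌊1000/2⌋ × 707 = 500 × 707 mm
B3: ⌊707/2⌋ × 500 = 353 × 500 mm
B4: ⌊500/2⌋ × 353 = 250 × 353 mm
B5: ⌊353/2⌋ × 250 = 176 × 250 mm
B6: ⌊250/2⌋ × 176 = 125 × 176 mm
B7: ⌊176/2⌋ × 125 = 88 × 125 mm

88 × 125 mm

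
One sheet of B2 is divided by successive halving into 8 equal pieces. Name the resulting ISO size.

B5

8 = 2^3, so 3 halving steps.
B2 → B3 → … → B5 after 3 steps.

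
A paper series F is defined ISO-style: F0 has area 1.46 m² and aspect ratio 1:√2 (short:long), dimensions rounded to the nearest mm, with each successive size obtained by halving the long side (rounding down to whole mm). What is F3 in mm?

Let F0's short side be w mm. w · w√2 = 1.46 m² = 1,460,000 mm², so w ≈ 1016.1 mm and w√2 ≈ 1436.9 mm → F0 = 1016 × 1437 mm.
F1: ⌊1437/2⌋ × 1016 = 718 × 1016 mm
F2: ⌊1016/2⌋ × 718 = 508 × 718 mm
F3: ⌊718/2⌋ × 508 = 359 × 508 mm

359 × 508 mm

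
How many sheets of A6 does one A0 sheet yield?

Each ISO step halves the sheet: 1 × A0 → 2 × A1 → 4 × A2 → 8 × A3 → …
From A0 to A6 is 6 halving steps: 2^6 = 64.

64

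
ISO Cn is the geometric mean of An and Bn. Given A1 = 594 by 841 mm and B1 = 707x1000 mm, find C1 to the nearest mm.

648 × 917 mm

Short side: √(594 · 707) = √419958 ≈ 648.0 → 648 mm
Long side: √(841 · 1000) = √841000 ≈ 917.1 → 917 mm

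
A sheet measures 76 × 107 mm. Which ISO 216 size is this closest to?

Aspect ratio 107/76 ≈ 1.408 — close to the ISO √2 ≈ 1.414.
In the A-series (A0 area = 1 m²): A7 = 74 × 105 mm.
Off by 4 mm total — nearest standard size.

A7 (74 × 105 mm)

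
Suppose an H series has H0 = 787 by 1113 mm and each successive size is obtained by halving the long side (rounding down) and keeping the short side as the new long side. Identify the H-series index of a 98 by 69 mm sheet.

H7

H0: 787 × 1113 mm
H1: 556 × 787 mm
H2: 393 × 556 mm
H3: 278 × 393 mm
H4: 196 × 278 mm
H5: 139 × 196 mm
H6: 98 × 139 mm
H7: 69 × 98 mm
H8: 49 × 69 mm
→ matches H7.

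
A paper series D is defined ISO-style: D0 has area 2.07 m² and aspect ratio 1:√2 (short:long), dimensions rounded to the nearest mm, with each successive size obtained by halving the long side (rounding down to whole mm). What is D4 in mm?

302 × 427 mm

Let D0's short side be w mm. w · w√2 = 2.07 m² = 2,070,000 mm², so w ≈ 1209.8 mm and w√2 ≈ 1711.0 mm → D0 = 1210 × 1711 mm.
D1: ⌊1711/2⌋ × 1210 = 855 × 1210 mm
D2: ⌊1210/2⌋ × 855 = 605 × 855 mm
D3: ⌊855/2⌋ × 605 = 427 × 605 mm
D4: ⌊605/2⌋ × 427 = 302 × 427 mm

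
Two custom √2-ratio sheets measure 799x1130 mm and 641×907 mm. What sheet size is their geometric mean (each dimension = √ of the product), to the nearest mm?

716 × 1012 mm

Short side: √(799 · 641) = √512159 ≈ 715.7 → 716 mm
Long side: √(1130 · 907) = √1024910 ≈ 1012.4 → 1012 mm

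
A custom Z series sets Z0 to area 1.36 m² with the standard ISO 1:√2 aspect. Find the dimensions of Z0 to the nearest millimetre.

981 × 1387 mm

Let the short side be w mm. Then w · w√2 = 1.36 m² = 1,360,000 mm².
w² = 1,360,000/√2, so w ≈ 980.6 mm; long side = w√2 ≈ 1386.8 mm.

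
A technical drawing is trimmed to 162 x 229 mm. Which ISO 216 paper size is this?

Aspect ratio 229/162 ≈ 1.414 — close to the ISO √2 ≈ 1.414.
In the C-series (envelope sizes, between A and B): C5 = 162 × 229 mm.

C5 (162 × 229 mm)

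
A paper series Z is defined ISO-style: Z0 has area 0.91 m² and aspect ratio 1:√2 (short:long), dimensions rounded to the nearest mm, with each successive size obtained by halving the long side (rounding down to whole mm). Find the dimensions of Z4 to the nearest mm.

200 × 283 mm

Let Z0's short side be w mm. w · w√2 = 0.91 m² = 910,000 mm², so w ≈ 802.2 mm and w√2 ≈ 1134.4 mm → Z0 = 802 × 1134 mm.
Z1: ⌊1134/2⌋ × 802 = 567 × 802 mm
Z2: ⌊802/2⌋ × 567 = 401 × 567 mm
Z3: ⌊567/2⌋ × 401 = 283 × 401 mm
Z4: ⌊401/2⌋ × 283 = 200 × 283 mm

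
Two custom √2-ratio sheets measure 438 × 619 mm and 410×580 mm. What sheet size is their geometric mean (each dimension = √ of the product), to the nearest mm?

424 × 599 mm

Short side: √(438 · 410) = √179580 ≈ 423.8 → 424 mm
Long side: √(619 · 580) = √359020 ≈ 599.2 → 599 mm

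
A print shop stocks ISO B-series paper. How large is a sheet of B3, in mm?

B0 = 1000 × 1414 mm (B0 has a 1000 mm short side, aspect 1:√2).
B1: ⌊1414/2⌋ × 1000 = 707 × 1000 mm
B2: ⌊1000/2⌋ × 707 = 500 × 707 mm
B3: ⌊707/2⌋ × 500 = 353 × 500 mm

353 × 500 mm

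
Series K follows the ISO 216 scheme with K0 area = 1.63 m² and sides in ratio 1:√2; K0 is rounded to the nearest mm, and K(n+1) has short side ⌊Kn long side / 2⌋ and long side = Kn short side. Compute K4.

268 × 379 mm

Let K0's short side be w mm. w · w√2 = 1.63 m² = 1,630,000 mm², so w ≈ 1073.6 mm and w√2 ≈ 1518.3 mm → K0 = 1074 × 1518 mm.
K1: ⌊1518/2⌋ × 1074 = 759 × 1074 mm
K2: ⌊1074/2⌋ × 759 = 537 × 759 mm
K3: ⌊759/2⌋ × 537 = 379 × 537 mm
K4: ⌊537/2⌋ × 379 = 268 × 379 mm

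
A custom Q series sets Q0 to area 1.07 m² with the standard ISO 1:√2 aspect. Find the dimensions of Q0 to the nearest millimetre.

870 × 1230 mm

Let the short side be w mm. Then w · w√2 = 1.07 m² = 1,070,000 mm².
w² = 1,070,000/√2, so w ≈ 869.8 mm; long side = w√2 ≈ 1230.1 mm.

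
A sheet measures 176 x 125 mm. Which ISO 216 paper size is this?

B6 (125 × 176 mm)

Aspect ratio 176/125 ≈ 1.408 — close to the ISO √2 ≈ 1.414.
In the B-series (B0 = 1000 × 1414 mm): B6 = 125 × 176 mm.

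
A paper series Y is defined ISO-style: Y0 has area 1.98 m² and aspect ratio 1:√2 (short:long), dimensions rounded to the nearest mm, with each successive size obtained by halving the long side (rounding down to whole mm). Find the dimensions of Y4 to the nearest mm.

Let Y0's short side be w mm. w · w√2 = 1.98 m² = 1,980,000 mm², so w ≈ 1183.2 mm and w√2 ≈ 1673.4 mm → Y0 = 1183 × 1673 mm.
Y1: ⌊1673/2⌋ × 1183 = 836 × 1183 mm
Y2: ⌊1183/2⌋ × 836 = 591 × 836 mm
Y3: ⌊836/2⌋ × 591 = 418 × 591 mm
Y4: ⌊591/2⌋ × 418 = 295 × 418 mm

295 × 418 mm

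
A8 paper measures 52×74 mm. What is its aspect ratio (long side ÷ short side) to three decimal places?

74 / 52 = 1.423
ISO 216 targets √2 ≈ 1.414; the +0.009 deviation is from mm rounding.

1.423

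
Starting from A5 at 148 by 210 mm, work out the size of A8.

A6: ⌊210/2⌋ × 148 = 105 × 148 mm
A7: ⌊148/2⌋ × 105 = 74 × 105 mm
A8: ⌊105/2⌋ × 74 = 52 × 74 mm

52 × 74 mm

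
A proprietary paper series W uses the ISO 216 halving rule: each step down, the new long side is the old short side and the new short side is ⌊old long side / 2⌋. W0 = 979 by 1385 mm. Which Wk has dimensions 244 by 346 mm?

W0: 979 × 1385 mm
W1: 692 × 979 mm
W2: 489 × 692 mm
W3: 346 × 489 mm
W4: 244 × 346 mm
W5: 173 × 244 mm
→ matches W4.

W4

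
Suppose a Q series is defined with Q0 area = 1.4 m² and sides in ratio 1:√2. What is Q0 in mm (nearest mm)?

Let the short side be w mm. Then w · w√2 = 1.4 m² = 1,400,000 mm².
w² = 1,400,000/√2, so w ≈ 995.0 mm; long side = w√2 ≈ 1407.1 mm.

995 × 1407 mm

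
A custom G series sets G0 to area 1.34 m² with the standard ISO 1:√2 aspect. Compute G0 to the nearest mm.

Let the short side be w mm. Then w · w√2 = 1.34 m² = 1,340,000 mm².
w² = 1,340,000/√2, so w ≈ 973.4 mm; long side = w√2 ≈ 1376.6 mm.

973 × 1377 mm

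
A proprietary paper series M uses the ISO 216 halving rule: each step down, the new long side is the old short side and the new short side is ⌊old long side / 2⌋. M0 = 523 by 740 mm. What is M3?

M1: ⌊740/2⌋ × 523 = 370 × 523 mm
M2: ⌊523/2⌋ × 370 = 261 × 370 mm
M3: ⌊370/2⌋ × 261 = 185 × 261 mm

185 × 261 mm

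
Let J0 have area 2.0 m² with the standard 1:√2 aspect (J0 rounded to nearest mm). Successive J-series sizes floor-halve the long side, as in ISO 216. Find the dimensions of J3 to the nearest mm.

Let J0's short side be w mm. w · w√2 = 2.0 m² = 2,000,000 mm², so w ≈ 1189.2 mm and w√2 ≈ 1681.8 mm → J0 = 1189 × 1682 mm.
J1: ⌊1682/2⌋ × 1189 = 841 × 1189 mm
J2: ⌊1189/2⌋ × 841 = 594 × 841 mm
J3: ⌊841/2⌋ × 594 = 420 × 594 mm

420 × 594 mm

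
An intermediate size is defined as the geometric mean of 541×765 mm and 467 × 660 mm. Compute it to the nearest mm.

Short side: √(541 · 467) = √252647 ≈ 502.6 → 503 mm
Long side: √(765 · 660) = √504900 ≈ 710.6 → 711 mm

503 × 711 mm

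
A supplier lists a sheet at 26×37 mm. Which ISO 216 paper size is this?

A10 (26 × 37 mm)

Aspect ratio 37/26 ≈ 1.423 — close to the ISO √2 ≈ 1.414.
In the A-series (A0 area = 1 m²): A10 = 26 × 37 mm.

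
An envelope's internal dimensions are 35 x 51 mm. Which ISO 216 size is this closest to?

A9 (37 × 52 mm)

Aspect ratio 51/35 ≈ 1.457 (ISO target is √2 ≈ 1.414).
In the A-series (A0 area = 1 m²): A9 = 37 × 52 mm.
Off by 3 mm total — nearest standard size.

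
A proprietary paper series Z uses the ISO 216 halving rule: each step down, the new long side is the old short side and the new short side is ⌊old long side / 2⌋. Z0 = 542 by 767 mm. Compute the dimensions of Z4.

Z1: ⌊767/2⌋ × 542 = 383 × 542 mm
Z2: ⌊542/2⌋ × 383 = 271 × 383 mm
Z3: ⌊383/2⌋ × 271 = 191 × 271 mm
Z4: ⌊271/2⌋ × 191 = 135 × 191 mm

135 × 191 mm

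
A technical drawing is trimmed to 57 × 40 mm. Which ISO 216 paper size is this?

C9 (40 × 57 mm)

Aspect ratio 57/40 ≈ 1.425 — close to the ISO √2 ≈ 1.414.
In the C-series (envelope sizes, between A and B): C9 = 40 × 57 mm.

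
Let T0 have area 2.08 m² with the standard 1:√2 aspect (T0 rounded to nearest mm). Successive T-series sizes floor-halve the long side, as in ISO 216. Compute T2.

606 × 857 mm

Let T0's short side be w mm. w · w√2 = 2.08 m² = 2,080,000 mm², so w ≈ 1212.8 mm and w√2 ≈ 1715.1 mm → T0 = 1213 × 1715 mm.
T1: ⌊1715/2⌋ × 1213 = 857 × 1213 mm
T2: ⌊1213/2⌋ × 857 = 606 × 857 mm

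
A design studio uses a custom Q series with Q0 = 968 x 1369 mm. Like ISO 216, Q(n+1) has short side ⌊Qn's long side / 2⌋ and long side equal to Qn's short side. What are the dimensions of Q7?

85 × 121 mm

Q1 = 684 × 968 mm (from Q0 by 1 halving).
Q2: ⌊968/2⌋ × 684 = 484 × 684 mm
Q3: ⌊684/2⌋ × 484 = 342 × 484 mm
Q4: ⌊484/2⌋ × 342 = 242 × 342 mm
Q5: ⌊342/2⌋ × 242 = 171 × 242 mm
Q6: ⌊242/2⌋ × 171 = 121 × 171 mm
Q7: ⌊171/2⌋ × 121 = 85 × 121 mm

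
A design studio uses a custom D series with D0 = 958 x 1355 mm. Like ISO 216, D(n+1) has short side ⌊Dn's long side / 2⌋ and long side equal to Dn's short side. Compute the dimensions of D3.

338 × 479 mm

D1: ⌊1355/2⌋ × 958 = 677 × 958 mm
D2: ⌊958/2⌋ × 677 = 479 × 677 mm
D3: ⌊677/2⌋ × 479 = 338 × 479 mm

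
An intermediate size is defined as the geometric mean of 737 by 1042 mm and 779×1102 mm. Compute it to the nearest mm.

Short side: √(737 · 779) = √574123 ≈ 757.7 → 758 mm
Long side: √(1042 · 1102) = √1148284 ≈ 1071.6 → 1072 mm

758 × 1072 mm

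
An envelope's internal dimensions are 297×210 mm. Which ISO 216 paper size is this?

Aspect ratio 297/210 ≈ 1.414 — close to the ISO √2 ≈ 1.414.
In the A-series (A0 area = 1 m²): A4 = 210 × 297 mm.

A4 (210 × 297 mm)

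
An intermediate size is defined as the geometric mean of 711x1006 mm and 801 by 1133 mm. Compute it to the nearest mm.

755 × 1068 mm

Short side: √(711 · 801) = √569511 ≈ 754.7 → 755 mm
Long side: √(1006 · 1133) = √1139798 ≈ 1067.6 → 1068 mm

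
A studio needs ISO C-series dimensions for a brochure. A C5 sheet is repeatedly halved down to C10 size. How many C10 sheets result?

32

Each ISO step halves the sheet: 1 × C5 → 2 × C6 → 4 × C7 → 8 × C8 → …
From C5 to C10 is 5 halving steps: 2^5 = 32.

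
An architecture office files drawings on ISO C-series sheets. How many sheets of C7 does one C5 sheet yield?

Each ISO step halves the sheet: 1 × C5 → 2 × C6 → 4 × C7
From C5 to C7 is 2 halving steps: 2^2 = 4.

4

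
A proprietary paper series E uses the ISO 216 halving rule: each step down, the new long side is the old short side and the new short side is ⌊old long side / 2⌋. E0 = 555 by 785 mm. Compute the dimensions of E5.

E1 = 392 × 555 mm (from E0 by 1 halving).
E2: ⌊555/2⌋ × 392 = 277 × 392 mm
E3: ⌊392/2⌋ × 277 = 196 × 277 mm
E4: ⌊277/2⌋ × 196 = 138 × 196 mm
E5: ⌊196/2⌋ × 138 = 98 × 138 mm

98 × 138 mm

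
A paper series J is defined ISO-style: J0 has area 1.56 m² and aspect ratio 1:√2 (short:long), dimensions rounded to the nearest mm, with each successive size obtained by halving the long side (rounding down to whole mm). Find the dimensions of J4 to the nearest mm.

262 × 371 mm

Let J0's short side be w mm. w · w√2 = 1.56 m² = 1,560,000 mm², so w ≈ 1050.3 mm and w√2 ≈ 1485.3 mm → J0 = 1050 × 1485 mm.
J1: ⌊1485/2⌋ × 1050 = 742 × 1050 mm
J2: ⌊1050/2⌋ × 742 = 525 × 742 mm
J3: ⌊742/2⌋ × 525 = 371 × 525 mm
J4: ⌊525/2⌋ × 371 = 262 × 371 mm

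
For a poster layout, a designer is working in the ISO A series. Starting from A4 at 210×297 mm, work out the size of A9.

A5: ⌊297/2⌋ × 210 = 148 × 210 mm
A6: ⌊210/2⌋ × 148 = 105 × 148 mm
A7: ⌊148/2⌋ × 105 = 74 × 105 mm
A8: ⌊105/2⌋ × 74 = 52 × 74 mm
A9: ⌊74/2⌋ × 52 = 37 × 52 mm

37 × 52 mm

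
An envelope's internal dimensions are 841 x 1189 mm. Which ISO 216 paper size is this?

Aspect ratio 1189/841 ≈ 1.414 — close to the ISO √2 ≈ 1.414.
In the A-series (A0 area = 1 m²): A0 = 841 × 1189 mm.

A0 (841 × 1189 mm)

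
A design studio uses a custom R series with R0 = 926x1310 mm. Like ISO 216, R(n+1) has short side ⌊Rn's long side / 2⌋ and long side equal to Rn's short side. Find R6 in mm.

R1 = 655 × 926 mm (from R0 by 1 halving).
R2: ⌊926/2⌋ × 655 = 463 × 655 mm
R3: ⌊655/2⌋ × 463 = 327 × 463 mm
R4: ⌊463/2⌋ × 327 = 231 × 327 mm
R5: ⌊327/2⌋ × 231 = 163 × 231 mm
R6: ⌊231/2⌋ × 163 = 115 × 163 mm

115 × 163 mm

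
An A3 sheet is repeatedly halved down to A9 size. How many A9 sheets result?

64

A3 = 297 × 420 mm; A9 = 37 × 52 mm.
Each halving step doubles the count; 6 steps from A3 to A9.
2^6 = 64.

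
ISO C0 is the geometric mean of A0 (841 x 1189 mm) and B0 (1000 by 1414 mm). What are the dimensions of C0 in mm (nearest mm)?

Short: √(841 · 1000) = √841000 ≈ 917.1 mm.
Long: √(1189 · 1414) = √1681246 ≈ 1296.6 mm.

917 × 1297 mm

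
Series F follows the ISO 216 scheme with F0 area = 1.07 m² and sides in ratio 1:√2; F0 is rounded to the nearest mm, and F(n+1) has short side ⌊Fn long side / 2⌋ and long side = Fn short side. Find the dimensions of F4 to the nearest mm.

Let F0's short side be w mm. w · w√2 = 1.07 m² = 1,070,000 mm², so w ≈ 869.8 mm and w√2 ≈ 1230.1 mm → F0 = 870 × 1230 mm.
F1: ⌊1230/2⌋ × 870 = 615 × 870 mm
F2: ⌊870/2⌋ × 615 = 435 × 615 mm
F3: ⌊615/2⌋ × 435 = 307 × 435 mm
F4: ⌊435/2⌋ × 307 = 217 × 307 mm

217 × 307 mm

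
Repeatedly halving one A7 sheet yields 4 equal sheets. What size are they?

4 = 2^2, so 2 halving steps.
A7 → A8 → … → A9 after 2 steps.

A9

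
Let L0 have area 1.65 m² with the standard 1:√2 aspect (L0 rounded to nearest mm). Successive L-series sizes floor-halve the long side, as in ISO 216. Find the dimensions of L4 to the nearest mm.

Let L0's short side be w mm. w · w√2 = 1.65 m² = 1,650,000 mm², so w ≈ 1080.2 mm and w√2 ≈ 1527.6 mm → L0 = 1080 × 1528 mm.
L1: ⌊1528/2⌋ × 1080 = 764 × 1080 mm
L2: ⌊1080/2⌋ × 764 = 540 × 764 mm
L3: ⌊764/2⌋ × 540 = 382 × 540 mm
L4: ⌊540/2⌋ × 382 = 270 × 382 mm

270 × 382 mm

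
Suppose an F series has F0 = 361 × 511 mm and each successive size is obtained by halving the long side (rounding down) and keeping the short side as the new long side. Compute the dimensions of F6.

F1 = 255 × 361 mm (from F0 by 1 halving).
F2: ⌊361/2⌋ × 255 = 180 × 255 mm
F3: ⌊255/2⌋ × 180 = 127 × 180 mm
F4: ⌊180/2⌋ × 127 = 90 × 127 mm
F5: ⌊127/2⌋ × 90 = 63 × 90 mm
F6: ⌊90/2⌋ × 63 = 45 × 63 mm

45 × 63 mm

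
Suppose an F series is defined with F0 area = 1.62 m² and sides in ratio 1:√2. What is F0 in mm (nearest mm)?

1070 × 1514 mm

Let the short side be w mm. Then w · w√2 = 1.62 m² = 1,620,000 mm².
w² = 1,620,000/√2, so w ≈ 1070.3 mm; long side = w√2 ≈ 1513.6 mm.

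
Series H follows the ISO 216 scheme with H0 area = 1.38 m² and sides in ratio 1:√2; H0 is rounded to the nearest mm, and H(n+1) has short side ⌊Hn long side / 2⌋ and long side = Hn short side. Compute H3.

Let H0's short side be w mm. w · w√2 = 1.38 m² = 1,380,000 mm², so w ≈ 987.8 mm and w√2 ≈ 1397.0 mm → H0 = 988 × 1397 mm.
H1: ⌊1397/2⌋ × 988 = 698 × 988 mm
H2: ⌊988/2⌋ × 698 = 494 × 698 mm
H3: ⌊698/2⌋ × 494 = 349 × 494 mm

349 × 494 mm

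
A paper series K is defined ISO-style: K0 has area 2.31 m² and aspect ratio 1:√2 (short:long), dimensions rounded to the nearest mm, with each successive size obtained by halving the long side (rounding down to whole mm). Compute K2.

Let K0's short side be w mm. w · w√2 = 2.31 m² = 2,310,000 mm², so w ≈ 1278.1 mm and w√2 ≈ 1807.4 mm → K0 = 1278 × 1807 mm.
K1: ⌊1807/2⌋ × 1278 = 903 × 1278 mm
K2: ⌊1278/2⌋ × 903 = 639 × 903 mm

639 × 903 mm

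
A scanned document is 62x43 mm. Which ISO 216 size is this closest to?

B9 (44 × 62 mm)

Aspect ratio 62/43 ≈ 1.442 (ISO target is √2 ≈ 1.414).
In the B-series (B0 = 1000 × 1414 mm): B9 = 44 × 62 mm.
Off by 1 mm total — nearest standard size.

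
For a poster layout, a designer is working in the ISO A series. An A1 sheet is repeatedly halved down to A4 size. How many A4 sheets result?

Each ISO step halves the sheet: 1 × A1 → 2 × A2 → 4 × A3 → 8 × A4
From A1 to A4 is 3 halving steps: 2^3 = 8.

8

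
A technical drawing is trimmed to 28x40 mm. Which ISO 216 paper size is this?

C10 (28 × 40 mm)

Aspect ratio 40/28 ≈ 1.429 — close to the ISO √2 ≈ 1.414.
In the C-series (envelope sizes, between A and B): C10 = 28 × 40 mm.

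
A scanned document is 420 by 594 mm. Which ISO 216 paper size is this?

A2 (420 × 594 mm)

Aspect ratio 594/420 ≈ 1.414 — close to the ISO √2 ≈ 1.414.
In the A-series (A0 area = 1 m²): A2 = 420 × 594 mm.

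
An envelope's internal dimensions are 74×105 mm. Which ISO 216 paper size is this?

Aspect ratio 105/74 ≈ 1.419 — close to the ISO √2 ≈ 1.414.
In the A-series (A0 area = 1 m²): A7 = 74 × 105 mm.

A7 (74 × 105 mm)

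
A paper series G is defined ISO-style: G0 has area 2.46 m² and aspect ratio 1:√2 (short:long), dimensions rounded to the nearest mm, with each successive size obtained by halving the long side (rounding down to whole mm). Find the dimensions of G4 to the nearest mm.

329 × 466 mm

Let G0's short side be w mm. w · w√2 = 2.46 m² = 2,460,000 mm², so w ≈ 1318.9 mm and w√2 ≈ 1865.2 mm → G0 = 1319 × 1865 mm.
G1: ⌊1865/2⌋ × 1319 = 932 × 1319 mm
G2: ⌊1319/2⌋ × 932 = 659 × 932 mm
G3: ⌊932/2⌋ × 659 = 466 × 659 mm
G4: ⌊659/2⌋ × 466 = 329 × 466 mm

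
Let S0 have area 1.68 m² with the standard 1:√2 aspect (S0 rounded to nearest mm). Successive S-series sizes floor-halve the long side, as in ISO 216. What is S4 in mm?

Let S0's short side be w mm. w · w√2 = 1.68 m² = 1,680,000 mm², so w ≈ 1089.9 mm and w√2 ≈ 1541.4 mm → S0 = 1090 × 1541 mm.
S1: ⌊1541/2⌋ × 1090 = 770 × 1090 mm
S2: ⌊1090/2⌋ × 770 = 545 × 770 mm
S3: ⌊770/2⌋ × 545 = 385 × 545 mm
S4: ⌊545/2⌋ × 385 = 272 × 385 mm

272 × 385 mm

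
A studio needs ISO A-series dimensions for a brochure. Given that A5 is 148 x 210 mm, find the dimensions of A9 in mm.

A6: ⌊210/2⌋ × 148 = 105 × 148 mm
A7: ⌊148/2⌋ × 105 = 74 × 105 mm
A8: ⌊105/2⌋ × 74 = 52 × 74 mm
A9: ⌊74/2⌋ × 52 = 37 × 52 mm

37 × 52 mm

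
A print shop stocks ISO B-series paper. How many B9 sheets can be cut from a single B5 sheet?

16

B5 = 176 × 250 mm; B9 = 44 × 62 mm.
Each halving step doubles the count; 4 steps from B5 to B9.
2^4 = 16.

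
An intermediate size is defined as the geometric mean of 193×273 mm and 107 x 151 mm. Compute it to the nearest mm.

Short side: √(193 · 107) = √20651 ≈ 143.7 → 144 mm
Long side: √(273 · 151) = √41223 ≈ 203.0 → 203 mm

144 × 203 mm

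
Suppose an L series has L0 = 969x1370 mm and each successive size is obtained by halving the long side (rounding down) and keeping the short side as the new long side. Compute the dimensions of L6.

121 × 171 mm

L1: ⌊1370/2⌋ × 969 = 685 × 969 mm
L2: ⌊969/2⌋ × 685 = 484 × 685 mm
L3: ⌊685/2⌋ × 484 = 342 × 484 mm
L4: ⌊484/2⌋ × 342 = 242 × 342 mm
L5: ⌊342/2⌋ × 242 = 171 × 242 mm
L6: ⌊242/2⌋ × 171 = 121 × 171 mm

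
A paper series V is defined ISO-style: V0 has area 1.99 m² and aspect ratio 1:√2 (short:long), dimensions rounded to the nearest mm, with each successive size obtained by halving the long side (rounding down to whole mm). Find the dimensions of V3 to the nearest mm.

419 × 593 mm

Let V0's short side be w mm. w · w√2 = 1.99 m² = 1,990,000 mm², so w ≈ 1186.2 mm and w√2 ≈ 1677.6 mm → V0 = 1186 × 1678 mm.
V1: ⌊1678/2⌋ × 1186 = 839 × 1186 mm
V2: ⌊1186/2⌋ × 839 = 593 × 839 mm
V3: ⌊839/2⌋ × 593 = 419 × 593 mm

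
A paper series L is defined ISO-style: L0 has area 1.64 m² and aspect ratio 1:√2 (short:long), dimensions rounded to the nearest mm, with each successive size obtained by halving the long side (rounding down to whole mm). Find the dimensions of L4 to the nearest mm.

Let L0's short side be w mm. w · w√2 = 1.64 m² = 1,640,000 mm², so w ≈ 1076.9 mm and w√2 ≈ 1522.9 mm → L0 = 1077 × 1523 mm.
L1: ⌊1523/2⌋ × 1077 = 761 × 1077 mm
L2: ⌊1077/2⌋ × 761 = 538 × 761 mm
L3: ⌊761/2⌋ × 538 = 380 × 538 mm
L4: ⌊538/2⌋ × 380 = 269 × 380 mm

269 × 380 mm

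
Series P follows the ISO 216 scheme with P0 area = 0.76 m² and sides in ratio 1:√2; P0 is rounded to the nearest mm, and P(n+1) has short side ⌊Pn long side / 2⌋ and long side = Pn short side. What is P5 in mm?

Let P0's short side be w mm. w · w√2 = 0.76 m² = 760,000 mm², so w ≈ 733.1 mm and w√2 ≈ 1036.7 mm → P0 = 733 × 1037 mm.
P1: ⌊1037/2⌋ × 733 = 518 × 733 mm
P2: ⌊733/2⌋ × 518 = 366 × 518 mm
P3: ⌊518/2⌋ × 366 = 259 × 366 mm
P4: ⌊366/2⌋ × 259 = 183 × 259 mm
P5: ⌊259/2⌋ × 183 = 129 × 183 mm

129 × 183 mm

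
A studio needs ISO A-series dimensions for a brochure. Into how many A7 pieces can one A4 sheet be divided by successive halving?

8

Each ISO step halves the sheet: 1 × A4 → 2 × A5 → 4 × A6 → 8 × A7
From A4 to A7 is 3 halving steps: 2^3 = 8.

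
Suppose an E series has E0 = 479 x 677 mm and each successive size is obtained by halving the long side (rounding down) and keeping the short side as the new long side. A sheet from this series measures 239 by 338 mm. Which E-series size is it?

E0: 479 × 677 mm
E1: 338 × 479 mm
E2: 239 × 338 mm
E3: 169 × 239 mm
→ matches E2.

E2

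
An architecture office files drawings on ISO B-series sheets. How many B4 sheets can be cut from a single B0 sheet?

Each ISO step halves the sheet: 1 × B0 → 2 × B1 → 4 × B2 → 8 × B3 → …
From B0 to B4 is 4 halving steps: 2^4 = 16.

16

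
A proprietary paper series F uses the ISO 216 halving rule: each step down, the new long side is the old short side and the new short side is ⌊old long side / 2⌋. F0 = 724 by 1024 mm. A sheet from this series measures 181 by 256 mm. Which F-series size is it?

F4

F0: 724 × 1024 mm
F1: 512 × 724 mm
F2: 362 × 512 mm
F3: 256 × 362 mm
F4: 181 × 256 mm
F5: 128 × 181 mm
→ matches F4.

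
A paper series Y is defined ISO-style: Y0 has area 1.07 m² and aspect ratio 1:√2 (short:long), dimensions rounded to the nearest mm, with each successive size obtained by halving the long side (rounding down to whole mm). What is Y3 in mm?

307 × 435 mm

Let Y0's short side be w mm. w · w√2 = 1.07 m² = 1,070,000 mm², so w ≈ 869.8 mm and w√2 ≈ 1230.1 mm → Y0 = 870 × 1230 mm.
Y1: ⌊1230/2⌋ × 870 = 615 × 870 mm
Y2: ⌊870/2⌋ × 615 = 435 × 615 mm
Y3: ⌊615/2⌋ × 435 = 307 × 435 mm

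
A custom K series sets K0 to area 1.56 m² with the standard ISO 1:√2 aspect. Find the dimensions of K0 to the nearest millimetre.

1050 × 1485 mm

Let the short side be w mm. Then w · w√2 = 1.56 m² = 1,560,000 mm².
w² = 1,560,000/√2, so w ≈ 1050.3 mm; long side = w√2 ≈ 1485.3 mm.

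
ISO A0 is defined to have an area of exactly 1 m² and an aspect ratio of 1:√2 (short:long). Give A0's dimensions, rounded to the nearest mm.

Let the short side be w mm. Then the long side is w√2 and w · w√2 = 10⁶ mm².
w² = 10⁶/√2, so w = 1000 / 2^(1/4) ≈ 840.9 mm; long side = 1000 · 2^(1/4) ≈ 1189.2 mm.

841 × 1189 mm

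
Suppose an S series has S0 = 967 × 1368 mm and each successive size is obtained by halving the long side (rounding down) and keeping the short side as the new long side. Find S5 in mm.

S1 = 684 × 967 mm (from S0 by 1 halving).
S2: ⌊967/2⌋ × 684 = 483 × 684 mm
S3: ⌊684/2⌋ × 483 = 342 × 483 mm
S4: ⌊483/2⌋ × 342 = 241 × 342 mm
S5: ⌊342/2⌋ × 241 = 171 × 241 mm

171 × 241 mm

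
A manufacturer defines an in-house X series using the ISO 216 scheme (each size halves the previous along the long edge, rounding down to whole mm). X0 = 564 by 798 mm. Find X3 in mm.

X1: ⌊798/2⌋ × 564 = 399 × 564 mm
X2: ⌊564/2⌋ × 399 = 282 × 399 mm
X3: ⌊399/2⌋ × 282 = 199 × 282 mm

199 × 282 mm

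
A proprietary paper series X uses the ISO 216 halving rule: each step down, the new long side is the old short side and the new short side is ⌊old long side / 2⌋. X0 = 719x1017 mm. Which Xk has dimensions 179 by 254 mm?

X0: 719 × 1017 mm
X1: 508 × 719 mm
X2: 359 × 508 mm
X3: 254 × 359 mm
X4: 179 × 254 mm
X5: 127 × 179 mm
→ matches X4.

X4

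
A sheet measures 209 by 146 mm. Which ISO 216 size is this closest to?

Aspect ratio 209/146 ≈ 1.432 (ISO target is √2 ≈ 1.414).
In the A-series (A0 area = 1 m²): A5 = 148 × 210 mm.
Off by 3 mm total — nearest standard size.

A5 (148 × 210 mm)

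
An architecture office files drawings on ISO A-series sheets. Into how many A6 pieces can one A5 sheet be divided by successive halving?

Each ISO step halves the sheet: 1 × A5 → 2 × A6
From A5 to A6 is 1 halving step: 2^1 = 2.

2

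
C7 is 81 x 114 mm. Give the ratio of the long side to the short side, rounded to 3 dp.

114 / 81 = 1.407
ISO 216 targets √2 ≈ 1.414; the -0.007 deviation is from mm rounding.

1.407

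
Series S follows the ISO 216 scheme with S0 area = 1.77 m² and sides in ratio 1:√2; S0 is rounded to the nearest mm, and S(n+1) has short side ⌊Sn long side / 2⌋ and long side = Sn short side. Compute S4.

Let S0's short side be w mm. w · w√2 = 1.77 m² = 1,770,000 mm², so w ≈ 1118.7 mm and w√2 ≈ 1582.1 mm → S0 = 1119 × 1582 mm.
S1: ⌊1582/2⌋ × 1119 = 791 × 1119 mm
S2: ⌊1119/2⌋ × 791 = 559 × 791 mm
S3: ⌊791/2⌋ × 559 = 395 × 559 mm
S4: ⌊559/2⌋ × 395 = 279 × 395 mm

279 × 395 mm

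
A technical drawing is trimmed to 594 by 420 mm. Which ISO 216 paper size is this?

Aspect ratio 594/420 ≈ 1.414 — close to the ISO √2 ≈ 1.414.
In the A-series (A0 area = 1 m²): A2 = 420 × 594 mm.

A2 (420 × 594 mm)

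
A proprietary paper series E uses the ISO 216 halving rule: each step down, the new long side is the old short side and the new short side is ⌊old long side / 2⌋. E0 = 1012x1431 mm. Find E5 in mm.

178 × 253 mm

E1: ⌊1431/2⌋ × 1012 = 715 × 1012 mm
E2: ⌊1012/2⌋ × 715 = 506 × 715 mm
E3: ⌊715/2⌋ × 506 = 357 × 506 mm
E4: ⌊506/2⌋ × 357 = 253 × 357 mm
E5: ⌊357/2⌋ × 253 = 178 × 253 mm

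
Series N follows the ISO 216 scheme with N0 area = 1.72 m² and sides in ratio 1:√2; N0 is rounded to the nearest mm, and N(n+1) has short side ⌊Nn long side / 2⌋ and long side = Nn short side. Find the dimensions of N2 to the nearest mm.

Let N0's short side be w mm. w · w√2 = 1.72 m² = 1,720,000 mm², so w ≈ 1102.8 mm and w√2 ≈ 1559.6 mm → N0 = 1103 × 1560 mm.
N1: ⌊1560/2⌋ × 1103 = 780 × 1103 mm
N2: ⌊1103/2⌋ × 780 = 551 × 780 mm

551 × 780 mm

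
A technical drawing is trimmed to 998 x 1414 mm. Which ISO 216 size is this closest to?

B0 (1000 × 1414 mm)

Aspect ratio 1414/998 ≈ 1.417 — close to the ISO √2 ≈ 1.414.
In the B-series (B0 = 1000 × 1414 mm): B0 = 1000 × 1414 mm.
Off by 2 mm total — nearest standard size.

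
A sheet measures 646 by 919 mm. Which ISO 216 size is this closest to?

Aspect ratio 919/646 ≈ 1.423 — close to the ISO √2 ≈ 1.414.
In the C-series (envelope sizes, between A and B): C1 = 648 × 917 mm.
Off by 4 mm total — nearest standard size.

C1 (648 × 917 mm)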